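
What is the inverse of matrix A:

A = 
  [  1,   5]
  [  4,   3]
det(A) = (1)(3) - (5)(4) = -17
For a 2×2 matrix, A⁻¹ = (1/det(A)) · [[d, -b], [-c, a]]
    = (-1/17) · [[3, -5], [-4, 1]]

A⁻¹ = 
  [-3/17,  5/17]
  [ 4/17, -1/17]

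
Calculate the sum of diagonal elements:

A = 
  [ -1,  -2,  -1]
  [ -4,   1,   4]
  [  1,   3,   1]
1

tr(A) = -1 + 1 + 1 = 1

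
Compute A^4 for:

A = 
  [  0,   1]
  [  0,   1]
A^4 = 
  [  0,   1]
  [  0,   1]

A² = A·A:
A²[1,1] = (0)(0) + (1)(0) = 0
A²[1,2] = (0)(1) + (1)(1) = 1
A²[2,1] = (0)(0) + (1)(0) = 0
A²[2,2] = (0)(1) + (1)(1) = 1
A² = 
  [  0,   1]
  [  0,   1]

A^3 = A^2·A:
A^3[1,1] = (0)(0) + (1)(0) = 0
A^3[1,2] = (0)(1) + (1)(1) = 1
A^3[2,1] = (0)(0) + (1)(0) = 0
A^3[2,2] = (0)(1) + (1)(1) = 1
A^3 = 
  [  0,   1]
  [  0,   1]

A^4 = A^3·A:
A^4[1,1] = (0)(0) + (1)(0) = 0
A^4[1,2] = (0)(1) + (1)(1) = 1
A^4[2,1] = (0)(0) + (1)(0) = 0
A^4[2,2] = (0)(1) + (1)(1) = 1
A^4 = 
  [  0,   1]
  [  0,   1]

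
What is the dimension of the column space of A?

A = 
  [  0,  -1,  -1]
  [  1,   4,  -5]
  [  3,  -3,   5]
Row reduce:
Swap R1 ↔ R2
R3 → R3 - (3)·R1
R3 → R3 - (15)·R2
REF = 
  [  1,   4,  -5]
  [  0,  -1,  -1]
  [  0,   0,  35]
Pivot columns: 1, 2, 3 → 3 pivots.
dim(Col(A)) = number of pivot columns = 3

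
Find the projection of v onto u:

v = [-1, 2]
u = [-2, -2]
proj_u(v) = [1/2, 1/2]

v·u = (-1)(-2) + (2)(-2) = -2
u·u = (-2)² + (-2)² = 8
proj_u(v) = (v·u / u·u) × u = (-2/8) × u = (-1/4) × u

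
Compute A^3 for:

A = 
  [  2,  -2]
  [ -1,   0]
A^3 = 
  [ 16, -12]
  [ -6,   4]

A² = A·A:
A²[1,1] = (2)(2) + (-2)(-1) = 6
A²[1,2] = (2)(-2) + (-2)(0) = -4
A²[2,1] = (-1)(2) + (0)(-1) = -2
A²[2,2] = (-1)(-2) + (0)(0) = 2
A² = 
  [  6,  -4]
  [ -2,   2]

A^3 = A^2·A:
A^3[1,1] = (6)(2) + (-4)(-1) = 16
A^3[1,2] = (6)(-2) + (-4)(0) = -12
A^3[2,1] = (-2)(2) + (2)(-1) = -6
A^3[2,2] = (-2)(-2) + (2)(0) = 4
A^3 = 
  [ 16, -12]
  [ -6,   4]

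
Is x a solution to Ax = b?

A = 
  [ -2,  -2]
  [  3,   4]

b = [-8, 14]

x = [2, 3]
No

Ax = [-10, 18] ≠ b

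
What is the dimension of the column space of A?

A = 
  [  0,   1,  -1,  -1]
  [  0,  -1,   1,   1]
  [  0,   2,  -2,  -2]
dim(Col(A)) = 1

Row reduce:
R2 → R2 + (1)·R1
R3 → R3 - (2)·R1
REF = 
  [  0,   1,  -1,  -1]
  [  0,   0,   0,   0]
  [  0,   0,   0,   0]
Pivot columns: 2 → 1 pivot.
dim(Col(A)) = number of pivot columns = 1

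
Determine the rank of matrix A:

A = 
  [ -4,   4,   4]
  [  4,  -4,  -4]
Row reduce:
R2 → R2 + (1)·R1
REF = 
  [ -4,   4,   4]
  [  0,   0,   0]
Pivot columns: 1 → 1 pivot.

rank(A) = 1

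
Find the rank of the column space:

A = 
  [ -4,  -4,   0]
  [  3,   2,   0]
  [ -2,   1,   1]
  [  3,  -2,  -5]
dim(Col(A)) = 3

Row reduce:
R2 → R2 + (3/4)·R1
R3 → R3 - (1/2)·R1
R4 → R4 + (3/4)·R1
R3 → R3 + (3)·R2
R4 → R4 - (5)·R2
R4 → R4 + (5)·R3
REF = 
  [ -4,  -4,   0]
  [  0,  -1,   0]
  [  0,   0,   1]
  [  0,   0,   0]
Pivot columns: 1, 2, 3 → 3 pivots.
dim(Col(A)) = number of pivot columns = 3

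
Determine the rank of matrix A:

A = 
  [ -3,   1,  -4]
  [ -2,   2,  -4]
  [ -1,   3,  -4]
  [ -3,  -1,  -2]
rank(A) = 2

Row reduce:
R2 → R2 - (2/3)·R1
R3 → R3 - (1/3)·R1
R4 → R4 - (1)·R1
R3 → R3 - (2)·R2
R4 → R4 + (3/2)·R2
REF = 
  [  -3,    1,   -4]
  [   0,  4/3, -4/3]
  [   0,    0,    0]
  [   0,    0,    0]
Pivot columns: 1, 2 → 2 pivots.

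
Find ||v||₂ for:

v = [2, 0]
2

||v||₂ = √((2)² + (0)²) = √4 = 2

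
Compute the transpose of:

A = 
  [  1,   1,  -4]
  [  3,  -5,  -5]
Aᵀ = 
  [  1,   3]
  [  1,  -5]
  [ -4,  -5]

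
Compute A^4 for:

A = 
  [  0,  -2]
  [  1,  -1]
A^4 = 
  [  2,  -6]
  [  3,  -1]

A² = A·A:
A²[1,1] = (0)(0) + (-2)(1) = -2
A²[1,2] = (0)(-2) + (-2)(-1) = 2
A²[2,1] = (1)(0) + (-1)(1) = -1
A²[2,2] = (1)(-2) + (-1)(-1) = -1
A² = 
  [ -2,   2]
  [ -1,  -1]

A^3 = A^2·A:
A^3[1,1] = (-2)(0) + (2)(1) = 2
A^3[1,2] = (-2)(-2) + (2)(-1) = 2
A^3[2,1] = (-1)(0) + (-1)(1) = -1
A^3[2,2] = (-1)(-2) + (-1)(-1) = 3
A^3 = 
  [  2,   2]
  [ -1,   3]

A^4 = A^3·A:
A^4[1,1] = (2)(0) + (2)(1) = 2
A^4[1,2] = (2)(-2) + (2)(-1) = -6
A^4[2,1] = (-1)(0) + (3)(1) = 3
A^4[2,2] = (-1)(-2) + (3)(-1) = -1
A^4 = 
  [  2,  -6]
  [  3,  -1]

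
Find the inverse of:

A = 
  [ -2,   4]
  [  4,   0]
det(A) = (-2)(0) - (4)(4) = -16
For a 2×2 matrix, A⁻¹ = (1/det(A)) · [[d, -b], [-c, a]]
    = (-1/16) · [[0, -4], [-4, -2]]

A⁻¹ = 
  [  0, 1/4]
  [1/4, 1/8]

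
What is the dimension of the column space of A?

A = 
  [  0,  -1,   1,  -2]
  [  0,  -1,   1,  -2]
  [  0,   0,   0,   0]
dim(Col(A)) = 1

Row reduce:
R2 → R2 - (1)·R1
REF = 
  [  0,  -1,   1,  -2]
  [  0,   0,   0,   0]
  [  0,   0,   0,   0]
Pivot columns: 2 → 1 pivot.
dim(Col(A)) = number of pivot columns = 1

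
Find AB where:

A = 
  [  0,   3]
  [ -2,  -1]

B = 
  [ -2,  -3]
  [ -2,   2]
AB = 
  [ -6,   6]
  [  6,   4]

A is 2×2 and B is 2×2, so AB is 2×2. Each entry is (row of A)·(column of B):
AB[1,1] = (0)(-2) + (3)(-2) = -6
AB[1,2] = (0)(-3) + (3)(2) = 6
AB[2,1] = (-2)(-2) + (-1)(-2) = 6
AB[2,2] = (-2)(-3) + (-1)(2) = 4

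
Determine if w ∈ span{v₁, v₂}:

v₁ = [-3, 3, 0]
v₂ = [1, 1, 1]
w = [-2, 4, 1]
Yes

Form the augmented matrix and row-reduce:
[v₁|v₂|w] = 
  [ -3,   1,  -2]
  [  3,   1,   4]
  [  0,   1,   1]
R2 → R2 + (1)·R1
R3 → R3 - (1/2)·R2
REF = 
  [ -3,   1,  -2]
  [  0,   2,   2]
  [  0,   0,   0]

No row of the form [0 0 | nonzero], so the system is consistent. Back-substitution gives c₁ = 1, c₂ = 1: w = (1)·v₁ + (1)·v₂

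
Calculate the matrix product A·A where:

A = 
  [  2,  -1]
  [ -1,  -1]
A² = A·A:
A²[1,1] = (2)(2) + (-1)(-1) = 5
A²[1,2] = (2)(-1) + (-1)(-1) = -1
A²[2,1] = (-1)(2) + (-1)(-1) = -1
A²[2,2] = (-1)(-1) + (-1)(-1) = 2
A² = 
  [  5,  -1]
  [ -1,   2]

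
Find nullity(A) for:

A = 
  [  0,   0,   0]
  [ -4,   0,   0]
nullity(A) = 2

Row reduce:
Swap R1 ↔ R2
REF = 
  [ -4,   0,   0]
  [  0,   0,   0]
Pivot columns: 1 → 1 pivot.
rank(A) = 1, so nullity(A) = 3 - 1 = 2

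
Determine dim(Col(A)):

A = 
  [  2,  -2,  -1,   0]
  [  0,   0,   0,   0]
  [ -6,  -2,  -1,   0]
Row reduce:
R3 → R3 + (3)·R1
Swap R2 ↔ R3
REF = 
  [  2,  -2,  -1,   0]
  [  0,  -8,  -4,   0]
  [  0,   0,   0,   0]
Pivot columns: 1, 2 → 2 pivots.
dim(Col(A)) = number of pivot columns = 2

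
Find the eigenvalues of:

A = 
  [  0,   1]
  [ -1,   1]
tr(A) = 1, det(A) = 1
Characteristic polynomial: λ² - tr(A)λ + det(A) = λ² - λ + 1
λ² - λ + 1 = 0  ⇒  λ = (1 ± √((-1)² - 4·(1)))/2 = (1 ± √(-3))/2
  = (1 + i√3)/2,  (1 - i√3)/2

λ = (1 + i√3)/2, (1 - i√3)/2  (≈ 0.5 + 0.866i, 0.5 - 0.866i)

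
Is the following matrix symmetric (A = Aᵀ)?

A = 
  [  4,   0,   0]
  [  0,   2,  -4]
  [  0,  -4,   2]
Yes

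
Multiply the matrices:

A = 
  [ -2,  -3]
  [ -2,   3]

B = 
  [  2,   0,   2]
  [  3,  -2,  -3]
A is 2×2 and B is 2×3, so AB is 2×3. Each entry is (row of A)·(column of B):
AB[1,1] = (-2)(2) + (-3)(3) = -13
AB[1,2] = (-2)(0) + (-3)(-2) = 6
AB[1,3] = (-2)(2) + (-3)(-3) = 5
AB[2,1] = (-2)(2) + (3)(3) = 5
AB[2,2] = (-2)(0) + (3)(-2) = -6
AB[2,3] = (-2)(2) + (3)(-3) = -13

AB = 
  [-13,   6,   5]
  [  5,  -6, -13]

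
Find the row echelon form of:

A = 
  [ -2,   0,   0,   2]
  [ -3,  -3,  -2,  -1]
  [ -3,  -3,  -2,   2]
Row operations:
R2 → R2 - (3/2)·R1
R3 → R3 - (3/2)·R1
R3 → R3 - (1)·R2

Resulting echelon form:
REF = 
  [ -2,   0,   0,   2]
  [  0,  -3,  -2,  -4]
  [  0,   0,   0,   3]

Rank = 3 (number of non-zero pivot rows).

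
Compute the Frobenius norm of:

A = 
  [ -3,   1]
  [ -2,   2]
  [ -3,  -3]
||A||_F = 6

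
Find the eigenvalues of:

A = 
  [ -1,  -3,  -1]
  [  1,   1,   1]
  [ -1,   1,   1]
Characteristic polynomial: det(λI - A) = λ³ - λ² - 4
Testing integer divisors of the constant term: p(2) = 0, so (λ - 2) is a factor:
p(λ) = (λ - 2)(λ² + λ + 2)
λ² + λ + 2 = 0  ⇒  λ = (-1 ± √((1)² - 4·(2)))/2 = (-1 ± √(-7))/2
  = (-1 + i√7)/2,  (-1 - i√7)/2

λ = 2, (-1 + i√7)/2, (-1 - i√7)/2  (≈ 2, -0.5 + 1.323i, -0.5 - 1.323i)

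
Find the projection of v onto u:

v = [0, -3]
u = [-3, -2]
v·u = (0)(-3) + (-3)(-2) = 6
u·u = (-3)² + (-2)² = 13
proj_u(v) = (v·u / u·u) × u = (6/13) × u

proj_u(v) = [-18/13, -12/13]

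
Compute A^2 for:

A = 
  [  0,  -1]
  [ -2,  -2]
A² = A·A:
A²[1,1] = (0)(0) + (-1)(-2) = 2
A²[1,2] = (0)(-1) + (-1)(-2) = 2
A²[2,1] = (-2)(0) + (-2)(-2) = 4
A²[2,2] = (-2)(-1) + (-2)(-2) = 6
A² = 
  [  2,   2]
  [  4,   6]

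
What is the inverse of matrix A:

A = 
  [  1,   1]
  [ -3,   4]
det(A) = (1)(4) - (1)(-3) = 7
For a 2×2 matrix, A⁻¹ = (1/det(A)) · [[d, -b], [-c, a]]
    = (1/7) · [[4, -1], [3, 1]]

A⁻¹ = 
  [ 4/7, -1/7]
  [ 3/7,  1/7]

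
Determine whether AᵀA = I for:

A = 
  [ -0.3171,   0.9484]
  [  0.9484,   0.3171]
Yes

AᵀA = 
  [  1,   0]
  [  0,   1]
≈ I (equal to I up to the 4-dp rounding of the entries)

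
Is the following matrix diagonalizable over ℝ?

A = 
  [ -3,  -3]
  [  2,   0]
No

tr(A) = -3, det(A) = 6
Characteristic polynomial: λ² - tr(A)λ + det(A) = λ² + 3λ + 6
λ² + 3λ + 6 = 0  ⇒  λ = (-3 ± √((3)² - 4·(6)))/2 = (-3 ± √(-15))/2
  = (-3 + i√15)/2,  (-3 - i√15)/2
Eigenvalues: (-3 + i√15)/2, (-3 - i√15)/2  (≈ -1.5 + 1.936i, -1.5 - 1.936i)
Has complex eigenvalues (not diagonalizable over ℝ).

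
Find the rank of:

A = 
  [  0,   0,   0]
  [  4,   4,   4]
rank(A) = 1

Row reduce:
Swap R1 ↔ R2
REF = 
  [  4,   4,   4]
  [  0,   0,   0]
Pivot columns: 1 → 1 pivot.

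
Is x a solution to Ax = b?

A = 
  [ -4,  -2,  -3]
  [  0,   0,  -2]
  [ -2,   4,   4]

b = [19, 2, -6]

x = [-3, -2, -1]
Yes

Ax = [19, 2, -6] = b ✓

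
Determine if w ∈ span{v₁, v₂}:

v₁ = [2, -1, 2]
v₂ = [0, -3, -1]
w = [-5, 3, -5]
No

Form the augmented matrix and row-reduce:
[v₁|v₂|w] = 
  [  2,   0,  -5]
  [ -1,  -3,   3]
  [  2,  -1,  -5]
R2 → R2 + (1/2)·R1
R3 → R3 - (1)·R1
R3 → R3 - (1/3)·R2
REF = 
  [   2,    0,   -5]
  [   0,   -3,  1/2]
  [   0,    0, -1/6]

Row 3 reads [0 0 | -1/6], i.e. 0 = -1/6, so the system is inconsistent and w ∉ span{v₁, v₂}.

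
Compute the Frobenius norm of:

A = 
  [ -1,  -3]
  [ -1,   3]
||A||_F = 4.472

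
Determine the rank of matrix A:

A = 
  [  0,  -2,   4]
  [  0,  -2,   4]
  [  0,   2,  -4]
rank(A) = 1

Row reduce:
R2 → R2 - (1)·R1
R3 → R3 + (1)·R1
REF = 
  [  0,  -2,   4]
  [  0,   0,   0]
  [  0,   0,   0]
Pivot columns: 2 → 1 pivot.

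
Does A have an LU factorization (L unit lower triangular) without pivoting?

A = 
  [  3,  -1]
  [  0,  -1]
Yes.
A[1,1] = 3 ≠ 0, so Gaussian elimination proceeds without a row swap: multiplier ℓ₂₁ = (0)/(3) = 0, and U[2,2] = -1 - (0)(-1) = -1.
L = 
  [  1,   0]
  [  0,   1]
U = 
  [  3,  -1]
  [  0,  -1]
Check row 2 of LU: [(0)(3), (0)(-1) + (-1)] = [0, -1] = row 2 of A ✓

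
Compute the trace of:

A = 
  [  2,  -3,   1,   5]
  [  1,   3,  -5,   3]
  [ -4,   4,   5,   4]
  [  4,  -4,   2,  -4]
6

tr(A) = 2 + 3 + 5 + -4 = 6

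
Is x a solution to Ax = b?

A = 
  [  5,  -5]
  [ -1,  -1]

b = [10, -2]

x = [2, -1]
No

Ax = [15, -1] ≠ b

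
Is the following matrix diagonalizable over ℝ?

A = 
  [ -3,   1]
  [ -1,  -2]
No

tr(A) = -5, det(A) = 7
Characteristic polynomial: λ² - tr(A)λ + det(A) = λ² + 5λ + 7
λ² + 5λ + 7 = 0  ⇒  λ = (-5 ± √((5)² - 4·(7)))/2 = (-5 ± √(-3))/2
  = (-5 + i√3)/2,  (-5 - i√3)/2
Eigenvalues: (-5 + i√3)/2, (-5 - i√3)/2  (≈ -2.5 + 0.866i, -2.5 - 0.866i)
Has complex eigenvalues (not diagonalizable over ℝ).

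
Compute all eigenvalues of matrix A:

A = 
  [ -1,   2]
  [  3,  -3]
tr(A) = -4, det(A) = -3
Characteristic polynomial: λ² - tr(A)λ + det(A) = λ² + 4λ - 3
λ² + 4λ - 3 = 0  ⇒  λ = (-4 ± √((4)² - 4·(-3)))/2 = (-4 ± √(28))/2
  = -2 + √7,  -2 - √7

λ = -2 + √7, -2 - √7  (≈ 0.6458, -4.646)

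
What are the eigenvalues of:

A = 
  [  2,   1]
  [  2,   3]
tr(A) = 5, det(A) = 4
Characteristic polynomial: λ² - tr(A)λ + det(A) = λ² - 5λ + 4
λ² - 5λ + 4 = (λ - 1)(λ - 4)

λ = 4, 1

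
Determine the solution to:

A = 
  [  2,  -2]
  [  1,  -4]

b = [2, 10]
Row reduce the augmented matrix [A|b]:
R2 → R2 - (1/2)·R1
REF = 
  [  2,  -2,   2]
  [  0,  -3,   9]

Back-substitution:
x₂ = 9 / (-3) = -3
x₁ = (2 - (-2)(-3)) / 2 = -2

x = [-2, -3]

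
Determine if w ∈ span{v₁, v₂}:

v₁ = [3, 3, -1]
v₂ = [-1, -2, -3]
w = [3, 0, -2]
No

Form the augmented matrix and row-reduce:
[v₁|v₂|w] = 
  [  3,  -1,   3]
  [  3,  -2,   0]
  [ -1,  -3,  -2]
R2 → R2 - (1)·R1
R3 → R3 + (1/3)·R1
R3 → R3 - (10/3)·R2
REF = 
  [  3,  -1,   3]
  [  0,  -1,  -3]
  [  0,   0,   9]

Row 3 reads [0 0 | 9], i.e. 0 = 9, so the system is inconsistent and w ∉ span{v₁, v₂}.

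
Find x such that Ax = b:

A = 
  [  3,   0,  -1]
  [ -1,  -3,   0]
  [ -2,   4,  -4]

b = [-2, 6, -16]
Row reduce the augmented matrix [A|b]:
R2 → R2 + (1/3)·R1
R3 → R3 + (2/3)·R1
R3 → R3 + (4/3)·R2
REF = 
  [    3,     0,    -1,    -2]
  [    0,    -3,  -1/3,  16/3]
  [    0,     0, -46/9, -92/9]

Back-substitution:
x₃ = (-92/9) / (-46/9) = 2
x₂ = (16/3 - (-1/3)(2)) / (-3) = -2
x₁ = (-2 - (0)(-2) - (-1)(2)) / 3 = 0

x = [0, -2, 2]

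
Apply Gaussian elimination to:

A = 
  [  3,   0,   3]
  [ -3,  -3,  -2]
Row operations:
R2 → R2 + (1)·R1

Resulting echelon form:
REF = 
  [  3,   0,   3]
  [  0,  -3,   1]

Rank = 2 (number of non-zero pivot rows).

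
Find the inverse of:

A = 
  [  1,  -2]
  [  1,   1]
det(A) = (1)(1) - (-2)(1) = 3
For a 2×2 matrix, A⁻¹ = (1/det(A)) · [[d, -b], [-c, a]]
    = (1/3) · [[1, 2], [-1, 1]]

A⁻¹ = 
  [ 1/3,  2/3]
  [-1/3,  1/3]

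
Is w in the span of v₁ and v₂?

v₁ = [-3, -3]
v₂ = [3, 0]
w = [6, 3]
Yes

Form the augmented matrix and row-reduce:
[v₁|v₂|w] = 
  [ -3,   3,   6]
  [ -3,   0,   3]
R2 → R2 - (1)·R1
REF = 
  [ -3,   3,   6]
  [  0,  -3,  -3]

No row of the form [0 0 | nonzero], so the system is consistent. Back-substitution gives c₁ = -1, c₂ = 1: w = (-1)·v₁ + (1)·v₂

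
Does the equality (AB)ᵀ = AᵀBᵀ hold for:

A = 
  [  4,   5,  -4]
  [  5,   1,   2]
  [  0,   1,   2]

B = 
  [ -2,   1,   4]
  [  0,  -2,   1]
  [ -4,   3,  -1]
No

(AB)ᵀ = 
  [  8, -18,  -8]
  [-18,   9,   4]
  [ 25,  19,  -1]

AᵀBᵀ = 
  [ -3, -10,  -1]
  [ -5,  -1, -18]
  [ 18,  -2,  20]

The two matrices differ, so (AB)ᵀ ≠ AᵀBᵀ in general. The correct identity is (AB)ᵀ = BᵀAᵀ.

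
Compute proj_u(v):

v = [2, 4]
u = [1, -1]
v·u = (2)(1) + (4)(-1) = -2
u·u = (1)² + (-1)² = 2
proj_u(v) = (v·u / u·u) × u = (-2/2) × u = (-1) × u

proj_u(v) = [-1, 1]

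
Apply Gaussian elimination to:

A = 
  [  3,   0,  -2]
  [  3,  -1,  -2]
Row operations:
R2 → R2 - (1)·R1

Resulting echelon form:
REF = 
  [  3,   0,  -2]
  [  0,  -1,   0]

Rank = 2 (number of non-zero pivot rows).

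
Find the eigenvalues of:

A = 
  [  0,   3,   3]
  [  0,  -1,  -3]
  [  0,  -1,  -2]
λ = 0, (-3 + √13)/2, (-3 - √13)/2  (≈ 0, 0.3028, -3.303)

Characteristic polynomial: det(λI - A) = λ³ + 3λ² - λ
The constant term is 0, so λ = 0 is a root: p(λ) = λ(λ² + 3λ - 1)
λ² + 3λ - 1 = 0  ⇒  λ = (-3 ± √((3)² - 4·(-1)))/2 = (-3 ± √(13))/2
  = (-3 + √13)/2,  (-3 - √13)/2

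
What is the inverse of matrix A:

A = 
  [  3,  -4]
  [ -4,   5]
det(A) = (3)(5) - (-4)(-4) = -1
For a 2×2 matrix, A⁻¹ = (1/det(A)) · [[d, -b], [-c, a]]
    = (-1) · [[5, 4], [4, 3]]

A⁻¹ = 
  [ -5,  -4]
  [ -4,  -3]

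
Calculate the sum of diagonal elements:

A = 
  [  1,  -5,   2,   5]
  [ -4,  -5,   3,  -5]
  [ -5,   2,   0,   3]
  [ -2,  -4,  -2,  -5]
-9

tr(A) = 1 + -5 + 0 + -5 = -9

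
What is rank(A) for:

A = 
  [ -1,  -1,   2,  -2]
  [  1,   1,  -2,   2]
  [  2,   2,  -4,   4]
rank(A) = 1

Row reduce:
R2 → R2 + (1)·R1
R3 → R3 + (2)·R1
REF = 
  [ -1,  -1,   2,  -2]
  [  0,   0,   0,   0]
  [  0,   0,   0,   0]
Pivot columns: 1 → 1 pivot.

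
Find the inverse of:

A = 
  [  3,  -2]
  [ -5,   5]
det(A) = (3)(5) - (-2)(-5) = 5
For a 2×2 matrix, A⁻¹ = (1/det(A)) · [[d, -b], [-c, a]]
    = (1/5) · [[5, 2], [5, 3]]

A⁻¹ = 
  [  1, 2/5]
  [  1, 3/5]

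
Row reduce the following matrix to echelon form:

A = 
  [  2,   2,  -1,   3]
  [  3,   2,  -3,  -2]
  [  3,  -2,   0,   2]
Row operations:
R2 → R2 - (3/2)·R1
R3 → R3 - (3/2)·R1
R3 → R3 - (5)·R2

Resulting echelon form:
REF = 
  [    2,     2,    -1,     3]
  [    0,    -1,  -3/2, -13/2]
  [    0,     0,     9,    30]

Rank = 3 (number of non-zero pivot rows).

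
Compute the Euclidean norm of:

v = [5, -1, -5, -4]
8.185

||v||₂ = √((5)² + (-1)² + (-5)² + (-4)²) = √67 = 8.185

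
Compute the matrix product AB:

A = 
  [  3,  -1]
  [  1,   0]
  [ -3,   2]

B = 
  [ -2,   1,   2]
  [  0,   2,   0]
A is 3×2 and B is 2×3, so AB is 3×3. Each entry is (row of A)·(column of B):
AB[1,1] = (3)(-2) + (-1)(0) = -6
AB[1,2] = (3)(1) + (-1)(2) = 1
AB[1,3] = (3)(2) + (-1)(0) = 6
AB[2,1] = (1)(-2) + (0)(0) = -2
AB[2,2] = (1)(1) + (0)(2) = 1
AB[2,3] = (1)(2) + (0)(0) = 2
AB[3,1] = (-3)(-2) + (2)(0) = 6
AB[3,2] = (-3)(1) + (2)(2) = 1
AB[3,3] = (-3)(2) + (2)(0) = -6

AB = 
  [ -6,   1,   6]
  [ -2,   1,   2]
  [  6,   1,  -6]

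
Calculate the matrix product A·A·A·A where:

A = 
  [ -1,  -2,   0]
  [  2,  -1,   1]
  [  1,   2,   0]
A² = A·A:
A²[1,1] = (-1)(-1) + (-2)(2) + (0)(1) = -3
A²[1,2] = (-1)(-2) + (-2)(-1) + (0)(2) = 4
A²[1,3] = (-1)(0) + (-2)(1) + (0)(0) = -2
A²[2,1] = (2)(-1) + (-1)(2) + (1)(1) = -3
A²[2,2] = (2)(-2) + (-1)(-1) + (1)(2) = -1
A²[2,3] = (2)(0) + (-1)(1) + (1)(0) = -1
A²[3,1] = (1)(-1) + (2)(2) + (0)(1) = 3
A²[3,2] = (1)(-2) + (2)(-1) + (0)(2) = -4
A²[3,3] = (1)(0) + (2)(1) + (0)(0) = 2
A² = 
  [ -3,   4,  -2]
  [ -3,  -1,  -1]
  [  3,  -4,   2]

A^3 = A^2·A:
A^3[1,1] = (-3)(-1) + (4)(2) + (-2)(1) = 9
A^3[1,2] = (-3)(-2) + (4)(-1) + (-2)(2) = -2
A^3[1,3] = (-3)(0) + (4)(1) + (-2)(0) = 4
A^3[2,1] = (-3)(-1) + (-1)(2) + (-1)(1) = 0
A^3[2,2] = (-3)(-2) + (-1)(-1) + (-1)(2) = 5
A^3[2,3] = (-3)(0) + (-1)(1) + (-1)(0) = -1
A^3[3,1] = (3)(-1) + (-4)(2) + (2)(1) = -9
A^3[3,2] = (3)(-2) + (-4)(-1) + (2)(2) = 2
A^3[3,3] = (3)(0) + (-4)(1) + (2)(0) = -4
A^3 = 
  [  9,  -2,   4]
  [  0,   5,  -1]
  [ -9,   2,  -4]

A^4 = A^3·A:
A^4[1,1] = (9)(-1) + (-2)(2) + (4)(1) = -9
A^4[1,2] = (9)(-2) + (-2)(-1) + (4)(2) = -8
A^4[1,3] = (9)(0) + (-2)(1) + (4)(0) = -2
A^4[2,1] = (0)(-1) + (5)(2) + (-1)(1) = 9
A^4[2,2] = (0)(-2) + (5)(-1) + (-1)(2) = -7
A^4[2,3] = (0)(0) + (5)(1) + (-1)(0) = 5
A^4[3,1] = (-9)(-1) + (2)(2) + (-4)(1) = 9
A^4[3,2] = (-9)(-2) + (2)(-1) + (-4)(2) = 8
A^4[3,3] = (-9)(0) + (2)(1) + (-4)(0) = 2
A^4 = 
  [ -9,  -8,  -2]
  [  9,  -7,   5]
  [  9,   8,   2]

Therefore
A^4 = 
  [ -9,  -8,  -2]
  [  9,  -7,   5]
  [  9,   8,   2]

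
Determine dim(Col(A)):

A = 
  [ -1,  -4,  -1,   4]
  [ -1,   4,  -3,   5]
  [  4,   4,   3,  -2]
Row reduce:
R2 → R2 - (1)·R1
R3 → R3 + (4)·R1
R3 → R3 + (3/2)·R2
REF = 
  [  -1,   -4,   -1,    4]
  [   0,    8,   -2,    1]
  [   0,    0,   -4, 31/2]
Pivot columns: 1, 2, 3 → 3 pivots.
dim(Col(A)) = number of pivot columns = 3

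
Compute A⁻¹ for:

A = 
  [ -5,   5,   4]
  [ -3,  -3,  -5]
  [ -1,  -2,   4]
det(A) = (-5)·((-3)(4) - (-5)(-2)) - (5)·((-3)(4) - (-5)(-1)) + (4)·((-3)(-2) - (-3)(-1))
  = (-5)(-22) - (5)(-17) + (4)(3)
  = 207
det(A) = 207 ≠ 0, so A is invertible.

Cofactors Cᵢⱼ = (-1)ⁱ⁺ʲ·Mᵢⱼ:
C = 
  [-22,  17,   3]
  [-28, -16, -15]
  [-13, -37,  30]

adj(A) = Cᵀ:
adj(A) = 
  [-22, -28, -13]
  [ 17, -16, -37]
  [  3, -15,  30]

A⁻¹ = (1/207) · adj(A):
A⁻¹ = 
  [-22/207, -28/207, -13/207]
  [ 17/207, -16/207, -37/207]
  [   1/69,   -5/69,   10/69]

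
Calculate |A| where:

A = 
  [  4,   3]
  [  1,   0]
For a 2×2 matrix, det = ad - bc = (4)(0) - (3)(1) = -3

det(A) = -3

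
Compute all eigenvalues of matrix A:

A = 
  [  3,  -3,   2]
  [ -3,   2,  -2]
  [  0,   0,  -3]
Characteristic polynomial: det(λI - A) = λ³ - 2λ² - 18λ - 9
Testing integer divisors of the constant term: p(-3) = 0, so (λ + 3) is a factor:
p(λ) = (λ + 3)(λ² - 5λ - 3)
λ² - 5λ - 3 = 0  ⇒  λ = (5 ± √((-5)² - 4·(-3)))/2 = (5 ± √(37))/2
  = (5 + √37)/2,  (5 - √37)/2

λ = -3, (5 + √37)/2, (5 - √37)/2  (≈ -3, 5.541, -0.5414)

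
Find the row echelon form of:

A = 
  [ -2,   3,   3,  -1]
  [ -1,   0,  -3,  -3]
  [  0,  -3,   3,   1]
Row operations:
R2 → R2 - (1/2)·R1
R3 → R3 - (2)·R2

Resulting echelon form:
REF = 
  [  -2,    3,    3,   -1]
  [   0, -3/2, -9/2, -5/2]
  [   0,    0,   12,    6]

Rank = 3 (number of non-zero pivot rows).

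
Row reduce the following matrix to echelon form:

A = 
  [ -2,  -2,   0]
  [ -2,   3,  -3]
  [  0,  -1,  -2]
Row operations:
R2 → R2 - (1)·R1
R3 → R3 + (1/5)·R2

Resulting echelon form:
REF = 
  [   -2,    -2,     0]
  [    0,     5,    -3]
  [    0,     0, -13/5]

Rank = 3 (number of non-zero pivot rows).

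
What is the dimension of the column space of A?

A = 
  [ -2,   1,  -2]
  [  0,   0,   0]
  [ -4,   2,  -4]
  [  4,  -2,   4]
dim(Col(A)) = 1

Row reduce:
R3 → R3 - (2)·R1
R4 → R4 + (2)·R1
REF = 
  [ -2,   1,  -2]
  [  0,   0,   0]
  [  0,   0,   0]
  [  0,   0,   0]
Pivot columns: 1 → 1 pivot.
dim(Col(A)) = number of pivot columns = 1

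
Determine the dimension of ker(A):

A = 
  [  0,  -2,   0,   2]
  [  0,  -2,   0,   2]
nullity(A) = 3

Row reduce:
R2 → R2 - (1)·R1
REF = 
  [  0,  -2,   0,   2]
  [  0,   0,   0,   0]
Pivot columns: 2 → 1 pivot.
rank(A) = 1, so nullity(A) = 4 - 1 = 3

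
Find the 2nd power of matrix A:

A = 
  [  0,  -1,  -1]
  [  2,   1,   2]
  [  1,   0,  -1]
A² = A·A:
A²[1,1] = (0)(0) + (-1)(2) + (-1)(1) = -3
A²[1,2] = (0)(-1) + (-1)(1) + (-1)(0) = -1
A²[1,3] = (0)(-1) + (-1)(2) + (-1)(-1) = -1
A²[2,1] = (2)(0) + (1)(2) + (2)(1) = 4
A²[2,2] = (2)(-1) + (1)(1) + (2)(0) = -1
A²[2,3] = (2)(-1) + (1)(2) + (2)(-1) = -2
A²[3,1] = (1)(0) + (0)(2) + (-1)(1) = -1
A²[3,2] = (1)(-1) + (0)(1) + (-1)(0) = -1
A²[3,3] = (1)(-1) + (0)(2) + (-1)(-1) = 0
A² = 
  [ -3,  -1,  -1]
  [  4,  -1,  -2]
  [ -1,  -1,   0]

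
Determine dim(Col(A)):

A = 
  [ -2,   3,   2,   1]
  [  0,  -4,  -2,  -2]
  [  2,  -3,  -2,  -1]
Row reduce:
R3 → R3 + (1)·R1
REF = 
  [ -2,   3,   2,   1]
  [  0,  -4,  -2,  -2]
  [  0,   0,   0,   0]
Pivot columns: 1, 2 → 2 pivots.
dim(Col(A)) = number of pivot columns = 2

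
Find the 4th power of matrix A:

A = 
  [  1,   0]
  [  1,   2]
A² = A·A:
A²[1,1] = (1)(1) + (0)(1) = 1
A²[1,2] = (1)(0) + (0)(2) = 0
A²[2,1] = (1)(1) + (2)(1) = 3
A²[2,2] = (1)(0) + (2)(2) = 4
A² = 
  [  1,   0]
  [  3,   4]

A^3 = A^2·A:
A^3[1,1] = (1)(1) + (0)(1) = 1
A^3[1,2] = (1)(0) + (0)(2) = 0
A^3[2,1] = (3)(1) + (4)(1) = 7
A^3[2,2] = (3)(0) + (4)(2) = 8
A^3 = 
  [  1,   0]
  [  7,   8]

A^4 = A^3·A:
A^4[1,1] = (1)(1) + (0)(1) = 1
A^4[1,2] = (1)(0) + (0)(2) = 0
A^4[2,1] = (7)(1) + (8)(1) = 15
A^4[2,2] = (7)(0) + (8)(2) = 16
A^4 = 
  [  1,   0]
  [ 15,  16]

Therefore
A^4 = 
  [  1,   0]
  [ 15,  16]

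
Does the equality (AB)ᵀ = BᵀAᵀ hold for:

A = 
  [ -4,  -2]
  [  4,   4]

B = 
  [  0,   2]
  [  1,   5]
Yes

(AB)ᵀ = 
  [ -2,   4]
  [-18,  28]

BᵀAᵀ = 
  [ -2,   4]
  [-18,  28]

Both sides are equal — this is the standard identity (AB)ᵀ = BᵀAᵀ, which holds for all A, B.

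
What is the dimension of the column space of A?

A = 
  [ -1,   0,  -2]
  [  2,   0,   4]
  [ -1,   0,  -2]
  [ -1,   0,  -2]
Row reduce:
R2 → R2 + (2)·R1
R3 → R3 - (1)·R1
R4 → R4 - (1)·R1
REF = 
  [ -1,   0,  -2]
  [  0,   0,   0]
  [  0,   0,   0]
  [  0,   0,   0]
Pivot columns: 1 → 1 pivot.
dim(Col(A)) = number of pivot columns = 1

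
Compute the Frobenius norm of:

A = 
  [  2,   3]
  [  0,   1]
||A||_F = 3.742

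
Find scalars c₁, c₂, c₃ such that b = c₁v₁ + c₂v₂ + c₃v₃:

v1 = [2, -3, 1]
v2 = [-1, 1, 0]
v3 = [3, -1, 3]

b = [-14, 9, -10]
c1 = -1, c2 = 3, c3 = -3

b = -1·v1 + 3·v2 + -3·v3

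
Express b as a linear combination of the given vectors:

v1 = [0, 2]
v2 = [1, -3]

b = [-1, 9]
c1 = 3, c2 = -1

b = 3·v1 + -1·v2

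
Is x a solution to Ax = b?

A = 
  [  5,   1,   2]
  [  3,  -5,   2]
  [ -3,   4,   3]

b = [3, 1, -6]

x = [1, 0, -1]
Yes

Ax = [3, 1, -6] = b ✓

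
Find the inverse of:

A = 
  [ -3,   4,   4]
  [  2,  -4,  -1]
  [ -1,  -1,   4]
det(A) = (-3)·((-4)(4) - (-1)(-1)) - (4)·((2)(4) - (-1)(-1)) + (4)·((2)(-1) - (-4)(-1))
  = (-3)(-17) - (4)(7) + (4)(-6)
  = -1
det(A) = -1 ≠ 0, so A is invertible.

Cofactors Cᵢⱼ = (-1)ⁱ⁺ʲ·Mᵢⱼ:
C = 
  [-17,  -7,  -6]
  [-20,  -8,  -7]
  [ 12,   5,   4]

adj(A) = Cᵀ:
adj(A) = 
  [-17, -20,  12]
  [ -7,  -8,   5]
  [ -6,  -7,   4]

A⁻¹ = (-1) · adj(A):
A⁻¹ = 
  [ 17,  20, -12]
  [  7,   8,  -5]
  [  6,   7,  -4]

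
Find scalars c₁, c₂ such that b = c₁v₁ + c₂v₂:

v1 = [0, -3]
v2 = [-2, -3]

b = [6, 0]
c1 = 3, c2 = -3

b = 3·v1 + -3·v2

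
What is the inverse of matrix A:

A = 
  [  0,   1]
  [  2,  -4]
det(A) = (0)(-4) - (1)(2) = -2
For a 2×2 matrix, A⁻¹ = (1/det(A)) · [[d, -b], [-c, a]]
    = (-1/2) · [[-4, -1], [-2, 0]]

A⁻¹ = 
  [  2, 1/2]
  [  1,   0]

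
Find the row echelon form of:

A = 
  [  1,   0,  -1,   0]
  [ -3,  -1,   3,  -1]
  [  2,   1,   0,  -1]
Row operations:
R2 → R2 + (3)·R1
R3 → R3 - (2)·R1
R3 → R3 + (1)·R2

Resulting echelon form:
REF = 
  [  1,   0,  -1,   0]
  [  0,  -1,   0,  -1]
  [  0,   0,   2,  -2]

Rank = 3 (number of non-zero pivot rows).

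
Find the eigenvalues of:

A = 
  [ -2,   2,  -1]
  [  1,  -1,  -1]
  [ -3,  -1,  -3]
Characteristic polynomial: det(λI - A) = λ³ + 6λ² + 5λ - 12
Testing integer divisors of the constant term: p(1) = 0, so (λ - 1) is a factor:
p(λ) = (λ - 1)(λ² + 7λ + 12)
λ² + 7λ + 12 = (λ + 4)(λ + 3)

λ = 1, -3, -4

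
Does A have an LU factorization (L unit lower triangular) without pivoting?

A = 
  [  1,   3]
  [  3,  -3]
Yes.
A[1,1] = 1 ≠ 0, so Gaussian elimination proceeds without a row swap: multiplier ℓ₂₁ = (3)/(1) = 3, and U[2,2] = -3 - (3)(3) = -12.
L = 
  [  1,   0]
  [  3,   1]
U = 
  [  1,   3]
  [  0, -12]
Check row 2 of LU: [(3)(1), (3)(3) + (-12)] = [3, -3] = row 2 of A ✓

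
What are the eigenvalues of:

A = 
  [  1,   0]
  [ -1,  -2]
λ = 1, -2

tr(A) = -1, det(A) = -2
Characteristic polynomial: λ² - tr(A)λ + det(A) = λ² + λ - 2
λ² + λ - 2 = (λ + 2)(λ - 1)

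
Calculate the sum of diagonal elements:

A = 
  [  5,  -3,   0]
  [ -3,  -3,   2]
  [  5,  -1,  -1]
1

tr(A) = 5 + -3 + -1 = 1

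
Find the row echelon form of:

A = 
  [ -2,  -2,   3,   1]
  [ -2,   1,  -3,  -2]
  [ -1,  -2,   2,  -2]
Row operations:
R2 → R2 - (1)·R1
R3 → R3 - (1/2)·R1
R3 → R3 + (1/3)·R2

Resulting echelon form:
REF = 
  [  -2,   -2,    3,    1]
  [   0,    3,   -6,   -3]
  [   0,    0, -3/2, -7/2]

Rank = 3 (number of non-zero pivot rows).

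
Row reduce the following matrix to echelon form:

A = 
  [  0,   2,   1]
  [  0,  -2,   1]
Row operations:
R2 → R2 + (1)·R1

Resulting echelon form:
REF = 
  [  0,   2,   1]
  [  0,   0,   2]

Rank = 2 (number of non-zero pivot rows).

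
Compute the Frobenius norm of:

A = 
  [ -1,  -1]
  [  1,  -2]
||A||_F = 2.646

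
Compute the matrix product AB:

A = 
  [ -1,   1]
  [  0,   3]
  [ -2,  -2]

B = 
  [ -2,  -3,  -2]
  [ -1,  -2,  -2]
AB = 
  [  1,   1,   0]
  [ -3,  -6,  -6]
  [  6,  10,   8]

A is 3×2 and B is 2×3, so AB is 3×3. Each entry is (row of A)·(column of B):
AB[1,1] = (-1)(-2) + (1)(-1) = 1
AB[1,2] = (-1)(-3) + (1)(-2) = 1
AB[1,3] = (-1)(-2) + (1)(-2) = 0
AB[2,1] = (0)(-2) + (3)(-1) = -3
AB[2,2] = (0)(-3) + (3)(-2) = -6
AB[2,3] = (0)(-2) + (3)(-2) = -6
AB[3,1] = (-2)(-2) + (-2)(-1) = 6
AB[3,2] = (-2)(-3) + (-2)(-2) = 10
AB[3,3] = (-2)(-2) + (-2)(-2) = 8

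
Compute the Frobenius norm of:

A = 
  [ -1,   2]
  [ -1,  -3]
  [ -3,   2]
||A||_F = 5.292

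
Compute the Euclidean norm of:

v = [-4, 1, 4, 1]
5.831

||v||₂ = √((-4)² + (1)² + (4)² + (1)²) = √34 = 5.831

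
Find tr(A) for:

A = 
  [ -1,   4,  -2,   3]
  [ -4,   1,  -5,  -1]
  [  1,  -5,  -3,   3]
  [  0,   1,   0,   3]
0

tr(A) = -1 + 1 + -3 + 3 = 0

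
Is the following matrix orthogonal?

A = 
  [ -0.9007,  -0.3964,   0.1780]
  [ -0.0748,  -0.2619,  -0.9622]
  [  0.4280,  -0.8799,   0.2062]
Yes

AᵀA = 
  [  1,   0,  -0.0001]
  [  0,   0.9999,   0]
  [ -0.0001,   0,   1]
≈ I (equal to I up to the 4-dp rounding of the entries)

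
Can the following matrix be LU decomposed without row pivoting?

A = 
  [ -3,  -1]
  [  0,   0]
Yes.
A[1,1] = -3 ≠ 0, so Gaussian elimination proceeds without a row swap: multiplier ℓ₂₁ = (0)/(-3) = 0, and U[2,2] = 0 - (0)(-1) = 0.
L = 
  [  1,   0]
  [  0,   1]
U = 
  [ -3,  -1]
  [  0,   0]
Check row 2 of LU: [(0)(-3), (0)(-1) + 0] = [0, 0] = row 2 of A ✓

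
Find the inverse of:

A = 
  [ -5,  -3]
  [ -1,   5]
det(A) = (-5)(5) - (-3)(-1) = -28
For a 2×2 matrix, A⁻¹ = (1/det(A)) · [[d, -b], [-c, a]]
    = (-1/28) · [[5, 3], [1, -5]]

A⁻¹ = 
  [-5/28, -3/28]
  [-1/28,  5/28]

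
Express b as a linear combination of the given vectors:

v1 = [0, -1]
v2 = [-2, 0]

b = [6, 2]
c1 = -2, c2 = -3

b = -2·v1 + -3·v2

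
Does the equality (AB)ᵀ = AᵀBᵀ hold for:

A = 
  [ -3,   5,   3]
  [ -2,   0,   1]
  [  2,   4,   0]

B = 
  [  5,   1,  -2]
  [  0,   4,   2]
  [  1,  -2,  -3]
No

(AB)ᵀ = 
  [-12,  -9,  10]
  [ 11,  -4,  18]
  [  7,   1,   4]

AᵀBᵀ = 
  [-21,  -4,  -5]
  [ 17,   8,  -7]
  [ 16,   4,   1]

The two matrices differ, so (AB)ᵀ ≠ AᵀBᵀ in general. The correct identity is (AB)ᵀ = BᵀAᵀ.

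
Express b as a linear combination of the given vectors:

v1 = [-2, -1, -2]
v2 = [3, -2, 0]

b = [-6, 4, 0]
c1 = 0, c2 = -2

b = 0·v1 + -2·v2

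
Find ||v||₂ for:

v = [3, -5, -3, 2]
6.856

||v||₂ = √((3)² + (-5)² + (-3)² + (2)²) = √47 = 6.856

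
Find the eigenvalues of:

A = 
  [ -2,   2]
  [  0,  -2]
λ = -2, -2

tr(A) = -4, det(A) = 4
Characteristic polynomial: λ² - tr(A)λ + det(A) = λ² + 4λ + 4
λ² + 4λ + 4 = (λ + 2)²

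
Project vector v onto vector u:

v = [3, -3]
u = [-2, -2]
v·u = (3)(-2) + (-3)(-2) = 0
u·u = (-2)² + (-2)² = 8
proj_u(v) = (v·u / u·u) × u = (0/8) × u = (0) × u

proj_u(v) = [0, 0]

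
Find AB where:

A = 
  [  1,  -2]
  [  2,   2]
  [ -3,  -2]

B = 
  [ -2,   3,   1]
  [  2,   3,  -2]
A is 3×2 and B is 2×3, so AB is 3×3. Each entry is (row of A)·(column of B):
AB[1,1] = (1)(-2) + (-2)(2) = -6
AB[1,2] = (1)(3) + (-2)(3) = -3
AB[1,3] = (1)(1) + (-2)(-2) = 5
AB[2,1] = (2)(-2) + (2)(2) = 0
AB[2,2] = (2)(3) + (2)(3) = 12
AB[2,3] = (2)(1) + (2)(-2) = -2
AB[3,1] = (-3)(-2) + (-2)(2) = 2
AB[3,2] = (-3)(3) + (-2)(3) = -15
AB[3,3] = (-3)(1) + (-2)(-2) = 1

AB = 
  [ -6,  -3,   5]
  [  0,  12,  -2]
  [  2, -15,   1]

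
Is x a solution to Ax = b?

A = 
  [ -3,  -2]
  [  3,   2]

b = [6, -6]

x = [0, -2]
No

Ax = [4, -4] ≠ b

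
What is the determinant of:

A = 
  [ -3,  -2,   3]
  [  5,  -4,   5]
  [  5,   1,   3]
Cofactor expansion along row 1:
det(A) = (-3)·((-4)(3) - (5)(1)) - (-2)·((5)(3) - (5)(5)) + (3)·((5)(1) - (-4)(5))
  = (-3)(-17) - (-2)(-10) + (3)(25)
  = 106

det(A) = 106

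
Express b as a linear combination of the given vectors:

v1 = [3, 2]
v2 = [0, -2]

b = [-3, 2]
c1 = -1, c2 = -2

b = -1·v1 + -2·v2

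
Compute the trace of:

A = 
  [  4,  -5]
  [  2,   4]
8

tr(A) = 4 + 4 = 8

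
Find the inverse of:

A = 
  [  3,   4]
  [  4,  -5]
det(A) = (3)(-5) - (4)(4) = -31
For a 2×2 matrix, A⁻¹ = (1/det(A)) · [[d, -b], [-c, a]]
    = (-1/31) · [[-5, -4], [-4, 3]]

A⁻¹ = 
  [ 5/31,  4/31]
  [ 4/31, -3/31]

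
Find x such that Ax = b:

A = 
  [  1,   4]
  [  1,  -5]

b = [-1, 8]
Row reduce the augmented matrix [A|b]:
R2 → R2 - (1)·R1
REF = 
  [  1,   4,  -1]
  [  0,  -9,   9]

Back-substitution:
x₂ = 9 / (-9) = -1
x₁ = (-1 - (4)(-1)) / 1 = 3

x = [3, -1]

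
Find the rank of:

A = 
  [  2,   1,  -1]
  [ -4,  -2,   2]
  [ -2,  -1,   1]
rank(A) = 1

Row reduce:
R2 → R2 + (2)·R1
R3 → R3 + (1)·R1
REF = 
  [  2,   1,  -1]
  [  0,   0,   0]
  [  0,   0,   0]
Pivot columns: 1 → 1 pivot.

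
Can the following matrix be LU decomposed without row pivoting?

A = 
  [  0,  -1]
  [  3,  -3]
No.
A[1,1] = 0 but A[2,1] = 3 ≠ 0. Any LU with L unit lower triangular has (LU)[1,1] = U[1,1] and (LU)[2,1] = L[2,1]·U[1,1]; matching A forces U[1,1] = 0, which then forces (LU)[2,1] = 0 ≠ 3. A row swap (pivoting) is required.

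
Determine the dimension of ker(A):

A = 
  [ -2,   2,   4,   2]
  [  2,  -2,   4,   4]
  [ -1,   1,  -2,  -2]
nullity(A) = 2

Row reduce:
R2 → R2 + (1)·R1
R3 → R3 - (1/2)·R1
R3 → R3 + (1/2)·R2
REF = 
  [ -2,   2,   4,   2]
  [  0,   0,   8,   6]
  [  0,   0,   0,   0]
Pivot columns: 1, 3 → 2 pivots.
rank(A) = 2, so nullity(A) = 4 - 2 = 2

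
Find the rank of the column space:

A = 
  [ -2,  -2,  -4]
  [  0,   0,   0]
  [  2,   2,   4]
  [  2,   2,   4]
Row reduce:
R3 → R3 + (1)·R1
R4 → R4 + (1)·R1
REF = 
  [ -2,  -2,  -4]
  [  0,   0,   0]
  [  0,   0,   0]
  [  0,   0,   0]
Pivot columns: 1 → 1 pivot.
dim(Col(A)) = number of pivot columns = 1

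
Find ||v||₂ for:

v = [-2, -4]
4.472

||v||₂ = √((-2)² + (-4)²) = √20 = 4.472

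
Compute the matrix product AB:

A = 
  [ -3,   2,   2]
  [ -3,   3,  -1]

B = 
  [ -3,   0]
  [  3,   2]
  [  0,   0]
A is 2×3 and B is 3×2, so AB is 2×2. Each entry is (row of A)·(column of B):
AB[1,1] = (-3)(-3) + (2)(3) + (2)(0) = 15
AB[1,2] = (-3)(0) + (2)(2) + (2)(0) = 4
AB[2,1] = (-3)(-3) + (3)(3) + (-1)(0) = 18
AB[2,2] = (-3)(0) + (3)(2) + (-1)(0) = 6

AB = 
  [ 15,   4]
  [ 18,   6]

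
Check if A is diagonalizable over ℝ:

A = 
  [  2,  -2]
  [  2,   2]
No

tr(A) = 4, det(A) = 8
Characteristic polynomial: λ² - tr(A)λ + det(A) = λ² - 4λ + 8
λ² - 4λ + 8 = 0  ⇒  λ = (4 ± √((-4)² - 4·(8)))/2 = (4 ± √(-16))/2
  = 2 + 2i,  2 - 2i
Eigenvalues: 2 + 2i, 2 - 2i  (≈ 2 + 2i, 2 - 2i)
Has complex eigenvalues (not diagonalizable over ℝ).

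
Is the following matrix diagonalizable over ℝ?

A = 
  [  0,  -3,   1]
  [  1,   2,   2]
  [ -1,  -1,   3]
No

Characteristic polynomial: det(λI - A) = λ³ - 5λ² + 12λ - 16
By the rational root theorem any rational root is an integer dividing 16; none of those is a root, so p(λ) has no rational roots and hence (being an irreducible cubic) no repeated roots.
Discriminant of the cubic: Δ = -944
Δ < 0 ⇒ one real eigenvalue and a complex-conjugate pair: λ ≈ 2.752, 1.124 + 2.133i, 1.124 - 2.133i
Has complex eigenvalues (not diagonalizable over ℝ).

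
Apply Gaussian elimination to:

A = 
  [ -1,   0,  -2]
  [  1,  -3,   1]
Row operations:
R2 → R2 + (1)·R1

Resulting echelon form:
REF = 
  [ -1,   0,  -2]
  [  0,  -3,  -1]

Rank = 2 (number of non-zero pivot rows).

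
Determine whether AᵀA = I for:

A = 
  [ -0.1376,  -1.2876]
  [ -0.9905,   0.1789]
No

AᵀA = 
  [  1,   0]
  [  0,   1.6899]
≠ I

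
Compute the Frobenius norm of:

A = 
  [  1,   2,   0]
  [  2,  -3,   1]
||A||_F = 4.359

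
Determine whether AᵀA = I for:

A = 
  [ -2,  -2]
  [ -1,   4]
No

AᵀA = 
  [  5,   0]
  [  0,  20]
≠ I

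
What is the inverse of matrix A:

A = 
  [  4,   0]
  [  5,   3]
det(A) = (4)(3) - (0)(5) = 12
For a 2×2 matrix, A⁻¹ = (1/det(A)) · [[d, -b], [-c, a]]
    = (1/12) · [[3, 0], [-5, 4]]

A⁻¹ = 
  [  1/4,     0]
  [-5/12,   1/3]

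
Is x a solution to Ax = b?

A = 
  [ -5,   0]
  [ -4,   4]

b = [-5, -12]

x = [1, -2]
Yes

Ax = [-5, -12] = b ✓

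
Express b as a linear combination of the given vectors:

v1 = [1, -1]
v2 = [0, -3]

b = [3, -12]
c1 = 3, c2 = 3

b = 3·v1 + 3·v2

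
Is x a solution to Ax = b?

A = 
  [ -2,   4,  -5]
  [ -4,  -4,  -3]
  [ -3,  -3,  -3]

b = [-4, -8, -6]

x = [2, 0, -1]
No

Ax = [1, -5, -3] ≠ b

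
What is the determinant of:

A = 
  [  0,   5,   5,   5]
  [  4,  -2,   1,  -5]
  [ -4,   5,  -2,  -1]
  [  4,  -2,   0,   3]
820

Cofactor expansion along row 1: det(A) = a₁₁M₁₁ - a₁₂M₁₂ + a₁₃M₁₃ - a₁₄M₁₄

M₁₁ = det[[-2, 1, -5]; [5, -2, -1]; [-2, 0, 3]]
  = (-2)·((-2)(3) - (-1)(0)) - (1)·((5)(3) - (-1)(-2)) + (-5)·((5)(0) - (-2)(-2))
  = (-2)(-6) - (1)(13) + (-5)(-4)
  = 19
M₁₂ = det[[4, 1, -5]; [-4, -2, -1]; [4, 0, 3]]
  = (4)·((-2)(3) - (-1)(0)) - (1)·((-4)(3) - (-1)(4)) + (-5)·((-4)(0) - (-2)(4))
  = (4)(-6) - (1)(-8) + (-5)(8)
  = -56
M₁₃ = det[[4, -2, -5]; [-4, 5, -1]; [4, -2, 3]]
  = (4)·((5)(3) - (-1)(-2)) - (-2)·((-4)(3) - (-1)(4)) + (-5)·((-4)(-2) - (5)(4))
  = (4)(13) - (-2)(-8) + (-5)(-12)
  = 96
M₁₄ = det[[4, -2, 1]; [-4, 5, -2]; [4, -2, 0]]
  = (4)·((5)(0) - (-2)(-2)) - (-2)·((-4)(0) - (-2)(4)) + (1)·((-4)(-2) - (5)(4))
  = (4)(-4) - (-2)(8) + (1)(-12)
  = -12

det(A) = (0)(19) - (5)(-56) + (5)(96) - (5)(-12) = 820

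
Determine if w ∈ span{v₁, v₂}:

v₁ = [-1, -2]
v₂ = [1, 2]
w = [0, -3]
No

Form the augmented matrix and row-reduce:
[v₁|v₂|w] = 
  [ -1,   1,   0]
  [ -2,   2,  -3]
R2 → R2 - (2)·R1
REF = 
  [ -1,   1,   0]
  [  0,   0,  -3]

Row 2 reads [0 0 | -3], i.e. 0 = -3, so the system is inconsistent and w ∉ span{v₁, v₂}.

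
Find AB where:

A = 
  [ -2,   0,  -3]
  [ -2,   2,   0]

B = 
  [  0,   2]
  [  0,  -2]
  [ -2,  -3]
AB = 
  [  6,   5]
  [  0,  -8]

A is 2×3 and B is 3×2, so AB is 2×2. Each entry is (row of A)·(column of B):
AB[1,1] = (-2)(0) + (0)(0) + (-3)(-2) = 6
AB[1,2] = (-2)(2) + (0)(-2) + (-3)(-3) = 5
AB[2,1] = (-2)(0) + (2)(0) + (0)(-2) = 0
AB[2,2] = (-2)(2) + (2)(-2) + (0)(-3) = -8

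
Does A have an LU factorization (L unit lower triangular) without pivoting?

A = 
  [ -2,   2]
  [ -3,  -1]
Yes.
A[1,1] = -2 ≠ 0, so Gaussian elimination proceeds without a row swap: multiplier ℓ₂₁ = (-3)/(-2) = 3/2, and U[2,2] = -1 - (3/2)(2) = -4.
L = 
  [  1,   0]
  [3/2,   1]
U = 
  [ -2,   2]
  [  0,  -4]
Check row 2 of LU: [(3/2)(-2), (3/2)(2) + (-4)] = [-3, -1] = row 2 of A ✓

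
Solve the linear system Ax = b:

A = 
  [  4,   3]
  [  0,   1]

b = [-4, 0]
Row reduce the augmented matrix [A|b]:
(already in echelon form)
REF = 
  [  4,   3,  -4]
  [  0,   1,   0]

Back-substitution:
x₂ = 0 / 1 = 0
x₁ = (-4 - (3)(0)) / 4 = -1

x = [-1, 0]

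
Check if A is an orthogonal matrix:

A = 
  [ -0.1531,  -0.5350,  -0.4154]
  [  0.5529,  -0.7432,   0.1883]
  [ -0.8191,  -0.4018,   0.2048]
No

AᵀA = 
  [  1.0001,   0.0001,   0]
  [  0.0001,   1,   0]
  [  0,   0,   0.2500]
≠ I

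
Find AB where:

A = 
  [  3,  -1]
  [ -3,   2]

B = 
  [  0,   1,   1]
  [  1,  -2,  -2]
AB = 
  [ -1,   5,   5]
  [  2,  -7,  -7]

A is 2×2 and B is 2×3, so AB is 2×3. Each entry is (row of A)·(column of B):
AB[1,1] = (3)(0) + (-1)(1) = -1
AB[1,2] = (3)(1) + (-1)(-2) = 5
AB[1,3] = (3)(1) + (-1)(-2) = 5
AB[2,1] = (-3)(0) + (2)(1) = 2
AB[2,2] = (-3)(1) + (2)(-2) = -7
AB[2,3] = (-3)(1) + (2)(-2) = -7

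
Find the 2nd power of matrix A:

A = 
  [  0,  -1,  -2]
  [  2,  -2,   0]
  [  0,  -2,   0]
A² = A·A:
A²[1,1] = (0)(0) + (-1)(2) + (-2)(0) = -2
A²[1,2] = (0)(-1) + (-1)(-2) + (-2)(-2) = 6
A²[1,3] = (0)(-2) + (-1)(0) + (-2)(0) = 0
A²[2,1] = (2)(0) + (-2)(2) + (0)(0) = -4
A²[2,2] = (2)(-1) + (-2)(-2) + (0)(-2) = 2
A²[2,3] = (2)(-2) + (-2)(0) + (0)(0) = -4
A²[3,1] = (0)(0) + (-2)(2) + (0)(0) = -4
A²[3,2] = (0)(-1) + (-2)(-2) + (0)(-2) = 4
A²[3,3] = (0)(-2) + (-2)(0) + (0)(0) = 0
A² = 
  [ -2,   6,   0]
  [ -4,   2,  -4]
  [ -4,   4,   0]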